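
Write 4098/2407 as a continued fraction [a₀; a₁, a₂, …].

[1; 1, 2, 2, 1, 3, 4, 15]

⌊4098/2407⌋ = 1, remainder 1691
⌊2407/1691⌋ = 1, remainder 716
⌊1691/716⌋ = 2, remainder 259
⌊716/259⌋ = 2, remainder 198
⌊259/198⌋ = 1, remainder 61
⌊198/61⌋ = 3, remainder 15
⌊61/15⌋ = 4, remainder 1
⌊15/1⌋ = 15, remainder 0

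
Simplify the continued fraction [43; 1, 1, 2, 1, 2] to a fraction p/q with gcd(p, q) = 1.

828/19

Start with 2.
1 + 1/(2/1) = 1 + 1/2 = 3/2
2 + 1/(3/2) = 2 + 2/3 = 8/3
1 + 1/(8/3) = 1 + 3/8 = 11/8
1 + 1/(11/8) = 1 + 8/11 = 19/11
43 + 1/(19/11) = 43 + 11/19 = 828/19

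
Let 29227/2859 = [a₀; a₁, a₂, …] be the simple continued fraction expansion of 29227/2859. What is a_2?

2

Apply division with remainder until the remainder is 0:
29227 = 10·2859 + 637, so a_0 = 10
2859 = 4·637 + 311, so a_1 = 4
637 = 2·311 + 15, so a_2 = 2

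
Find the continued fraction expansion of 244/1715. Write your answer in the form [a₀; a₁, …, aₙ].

Repeatedly divide and take the remainder:
⌊244/1715⌋ = 0, remainder 244
⌊1715/244⌋ = 7, remainder 7
⌊244/7⌋ = 34, remainder 6
⌊7/6⌋ = 1, remainder 1
⌊6/1⌋ = 6, remainder 0

[0; 7, 34, 1, 6]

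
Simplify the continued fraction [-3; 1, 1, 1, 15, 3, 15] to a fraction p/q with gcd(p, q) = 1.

Start with 15.
3 + 1/(15/1) = 3 + 1/15 = 46/15
15 + 1/(46/15) = 15 + 15/46 = 705/46
1 + 1/(705/46) = 1 + 46/705 = 751/705
1 + 1/(751/705) = 1 + 705/751 = 1456/751
1 + 1/(1456/751) = 1 + 751/1456 = 2207/1456
-3 + 1/(2207/1456) = -3 + 1456/2207 = -5165/2207

-5165/2207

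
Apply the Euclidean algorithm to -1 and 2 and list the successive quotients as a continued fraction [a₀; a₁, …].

[-1; 2]

-1 = -1·2 + 1, so a_0 = -1
2 = 2·1 + 0, so a_1 = 2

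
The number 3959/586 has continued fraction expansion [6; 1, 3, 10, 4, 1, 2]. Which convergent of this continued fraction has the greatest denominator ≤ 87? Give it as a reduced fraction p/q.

a_0 = 6: 6/1  (≤ bound)
a_1 = 1: 7/1  (≤ bound)
a_2 = 3: 27/4  (≤ bound)
a_3 = 10: 277/41  (≤ bound)
a_4 = 4: 1135/168  (> 87, stop)

277/41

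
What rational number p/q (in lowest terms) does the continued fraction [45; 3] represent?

Start with 3.
45 + 1/(3/1) = 45 + 1/3 = 136/3

136/3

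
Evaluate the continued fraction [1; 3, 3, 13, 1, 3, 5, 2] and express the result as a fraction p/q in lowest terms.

Build up convergents one term at a time:
a_0 = 1: 1/1
a_1 = 3: 4/3
a_2 = 3: 13/10
a_3 = 13: 173/133
a_4 = 1: 186/143
a_5 = 3: 731/562
a_6 = 5: 3841/2953
a_7 = 2: 8413/6468

8413/6468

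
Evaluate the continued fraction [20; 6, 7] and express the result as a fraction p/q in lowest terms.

867/43

Compute successive convergents:
a_0 = 20: 20/1
a_1 = 6: 121/6
a_2 = 7: 867/43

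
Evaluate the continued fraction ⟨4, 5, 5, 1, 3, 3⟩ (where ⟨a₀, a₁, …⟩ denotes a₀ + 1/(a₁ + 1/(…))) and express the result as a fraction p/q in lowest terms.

1627/388

Start with 3.
3 + 1/(3/1) = 3 + 1/3 = 10/3
1 + 1/(10/3) = 1 + 3/10 = 13/10
5 + 1/(13/10) = 5 + 10/13 = 75/13
5 + 1/(75/13) = 5 + 13/75 = 388/75
4 + 1/(388/75) = 4 + 75/388 = 1627/388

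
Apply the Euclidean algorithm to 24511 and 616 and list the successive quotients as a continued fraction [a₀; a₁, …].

Run the Euclidean algorithm, recording each quotient:
⌊24511/616⌋ = 39, remainder 487
⌊616/487⌋ = 1, remainder 129
⌊487/129⌋ = 3, remainder 100
⌊129/100⌋ = 1, remainder 29
⌊100/29⌋ = 3, remainder 13
⌊29/13⌋ = 2, remainder 3
⌊13/3⌋ = 4, remainder 1
⌊3/1⌋ = 3, remainder 0

[39; 1, 3, 1, 3, 2, 4, 3]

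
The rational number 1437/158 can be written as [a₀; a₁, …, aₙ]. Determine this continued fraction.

[9; 10, 1, 1, 7]

Repeatedly divide and take the remainder:
1437 ÷ 158 → quotient 9, remainder 15
158 ÷ 15 → quotient 10, remainder 8
15 ÷ 8 → quotient 1, remainder 7
8 ÷ 7 → quotient 1, remainder 1
7 ÷ 1 → quotient 7, remainder 0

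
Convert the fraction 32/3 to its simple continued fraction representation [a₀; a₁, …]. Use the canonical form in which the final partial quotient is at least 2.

[10; 1, 2]

32 ÷ 3 → quotient 10, remainder 2
3 ÷ 2 → quotient 1, remainder 1
2 ÷ 1 → quotient 2, remainder 0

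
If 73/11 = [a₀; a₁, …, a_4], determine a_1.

Apply division with remainder until the remainder is 0:
73 = 6·11 + 7, so a_0 = 6
11 = 1·7 + 4, so a_1 = 1

1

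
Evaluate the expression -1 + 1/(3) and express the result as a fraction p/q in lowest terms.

-2/3

Build up convergents one term at a time:
a_0 = -1: -1/1
a_1 = 3: -2/3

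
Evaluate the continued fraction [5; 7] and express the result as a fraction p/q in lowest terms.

36/7

Start with 7.
5 + 1/(7/1) = 5 + 1/7 = 36/7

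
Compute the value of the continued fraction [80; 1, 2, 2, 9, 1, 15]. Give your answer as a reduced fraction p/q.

93707/1161

a_0 = 80: 80/1
a_1 = 1: 81/1
a_2 = 2: 242/3
a_3 = 2: 565/7
a_4 = 9: 5327/66
a_5 = 1: 5892/73
a_6 = 15: 93707/1161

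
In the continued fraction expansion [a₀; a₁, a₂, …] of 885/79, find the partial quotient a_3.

⌊885/79⌋ = 11, remainder 16
⌊79/16⌋ = 4, remainder 15
⌊16/15⌋ = 1, remainder 1
⌊15/1⌋ = 15, remainder 0

15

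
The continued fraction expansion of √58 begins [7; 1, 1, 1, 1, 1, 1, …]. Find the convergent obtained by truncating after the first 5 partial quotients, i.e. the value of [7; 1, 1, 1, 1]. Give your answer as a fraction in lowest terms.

Start with 1.
1 + 1/(1/1) = 1 + 1/1 = 2/1
1 + 1/(2/1) = 1 + 1/2 = 3/2
1 + 1/(3/2) = 1 + 2/3 = 5/3
7 + 1/(5/3) = 7 + 3/5 = 38/5

38/5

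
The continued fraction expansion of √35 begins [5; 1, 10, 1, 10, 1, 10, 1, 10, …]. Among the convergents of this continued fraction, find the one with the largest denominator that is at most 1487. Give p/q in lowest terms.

846/143

a_0 = 5: 5/1  (≤ bound)
a_1 = 1: 6/1  (≤ bound)
a_2 = 10: 65/11  (≤ bound)
a_3 = 1: 71/12  (≤ bound)
a_4 = 10: 775/131  (≤ bound)
a_5 = 1: 846/143  (≤ bound)
a_6 = 10: 9235/1561  (> 1487, stop)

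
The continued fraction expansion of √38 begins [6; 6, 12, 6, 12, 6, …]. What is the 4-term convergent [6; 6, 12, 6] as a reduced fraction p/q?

a_0 = 6: 6/1
a_1 = 6: 37/6
a_2 = 12: 450/73
a_3 = 6: 2737/444

2737/444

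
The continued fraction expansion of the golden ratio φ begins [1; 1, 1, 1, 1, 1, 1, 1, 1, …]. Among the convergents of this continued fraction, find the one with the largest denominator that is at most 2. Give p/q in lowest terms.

a_0 = 1: 1/1  (≤ bound)
a_1 = 1: 2/1  (≤ bound)
a_2 = 1: 3/2  (≤ bound)
a_3 = 1: 5/3  (> 2, stop)

3/2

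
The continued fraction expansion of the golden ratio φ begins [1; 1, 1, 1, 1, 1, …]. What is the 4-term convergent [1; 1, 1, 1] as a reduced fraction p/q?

Start with 1.
1 + 1/(1/1) = 1 + 1/1 = 2/1
1 + 1/(2/1) = 1 + 1/2 = 3/2
1 + 1/(3/2) = 1 + 2/3 = 5/3

5/3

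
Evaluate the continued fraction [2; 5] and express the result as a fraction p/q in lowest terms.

11/5

Start with 5.
2 + 1/(5/1) = 2 + 1/5 = 11/5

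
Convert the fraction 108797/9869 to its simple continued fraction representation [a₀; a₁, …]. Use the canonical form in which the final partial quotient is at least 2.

[11; 41, 2, 6, 1, 15]

Apply division with remainder until the remainder is 0:
108797 ÷ 9869 → quotient 11, remainder 238
9869 ÷ 238 → quotient 41, remainder 111
238 ÷ 111 → quotient 2, remainder 16
111 ÷ 16 → quotient 6, remainder 15
16 ÷ 15 → quotient 1, remainder 1
15 ÷ 1 → quotient 15, remainder 0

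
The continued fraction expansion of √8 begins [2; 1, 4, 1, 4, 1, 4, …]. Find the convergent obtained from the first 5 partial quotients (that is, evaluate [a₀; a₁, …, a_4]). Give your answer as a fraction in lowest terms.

a_0 = 2: 2/1
a_1 = 1: 3/1
a_2 = 4: 14/5
a_3 = 1: 17/6
a_4 = 4: 82/29

82/29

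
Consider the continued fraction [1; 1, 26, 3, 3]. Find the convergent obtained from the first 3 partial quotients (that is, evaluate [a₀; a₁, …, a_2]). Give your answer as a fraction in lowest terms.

53/27

Start with 26.
1 + 1/(26/1) = 1 + 1/26 = 27/26
1 + 1/(27/26) = 1 + 26/27 = 53/27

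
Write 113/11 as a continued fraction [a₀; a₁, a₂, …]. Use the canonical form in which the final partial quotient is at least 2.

113 = 10·11 + 3, so a_0 = 10
11 = 3·3 + 2, so a_1 = 3
3 = 1·2 + 1, so a_2 = 1
2 = 2·1 + 0, so a_3 = 2

[10; 3, 1, 2]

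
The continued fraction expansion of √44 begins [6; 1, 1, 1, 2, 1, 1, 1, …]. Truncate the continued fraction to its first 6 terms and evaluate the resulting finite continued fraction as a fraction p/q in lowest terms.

73/11

Start with 1.
2 + 1/(1/1) = 2 + 1/1 = 3/1
1 + 1/(3/1) = 1 + 1/3 = 4/3
1 + 1/(4/3) = 1 + 3/4 = 7/4
1 + 1/(7/4) = 1 + 4/7 = 11/7
6 + 1/(11/7) = 6 + 7/11 = 73/11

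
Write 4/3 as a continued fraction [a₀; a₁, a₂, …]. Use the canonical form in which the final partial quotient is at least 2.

[1; 3]

4 ÷ 3 → quotient 1, remainder 1
3 ÷ 1 → quotient 3, remainder 0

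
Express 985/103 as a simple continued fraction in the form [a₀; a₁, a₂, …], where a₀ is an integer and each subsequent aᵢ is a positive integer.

⌊985/103⌋ = 9, remainder 58
⌊103/58⌋ = 1, remainder 45
⌊58/45⌋ = 1, remainder 13
⌊45/13⌋ = 3, remainder 6
⌊13/6⌋ = 2, remainder 1
⌊6/1⌋ = 6, remainder 0

[9; 1, 1, 3, 2, 6]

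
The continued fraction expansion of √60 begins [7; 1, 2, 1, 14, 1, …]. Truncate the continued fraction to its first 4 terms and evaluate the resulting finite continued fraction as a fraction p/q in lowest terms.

31/4

Collapse the nested fraction from the inside out:
Start with 1.
2 + 1/(1/1) = 2 + 1/1 = 3/1
1 + 1/(3/1) = 1 + 1/3 = 4/3
7 + 1/(4/3) = 7 + 3/4 = 31/4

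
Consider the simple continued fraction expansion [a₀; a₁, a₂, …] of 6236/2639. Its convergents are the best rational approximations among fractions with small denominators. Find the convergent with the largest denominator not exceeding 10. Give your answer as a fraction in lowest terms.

a_0 = 2: 2/1  (≤ bound)
a_1 = 2: 5/2  (≤ bound)
a_2 = 1: 7/3  (≤ bound)
a_3 = 3: 26/11  (> 10, stop)

7/3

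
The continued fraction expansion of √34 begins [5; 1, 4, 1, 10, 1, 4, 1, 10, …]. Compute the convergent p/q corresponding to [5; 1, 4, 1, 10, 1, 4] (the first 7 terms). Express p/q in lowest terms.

Work from the innermost term outward:
Start with 4.
1 + 1/(4/1) = 1 + 1/4 = 5/4
10 + 1/(5/4) = 10 + 4/5 = 54/5
1 + 1/(54/5) = 1 + 5/54 = 59/54
4 + 1/(59/54) = 4 + 54/59 = 290/59
1 + 1/(290/59) = 1 + 59/290 = 349/290
5 + 1/(349/290) = 5 + 290/349 = 2035/349

2035/349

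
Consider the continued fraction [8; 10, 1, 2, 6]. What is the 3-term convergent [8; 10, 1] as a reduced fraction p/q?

Start with 1.
10 + 1/(1/1) = 10 + 1/1 = 11/1
8 + 1/(11/1) = 8 + 1/11 = 89/11

89/11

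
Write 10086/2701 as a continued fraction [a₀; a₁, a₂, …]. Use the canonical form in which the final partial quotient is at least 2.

[3; 1, 2, 1, 3, 5, 34]

10086 ÷ 2701 → quotient 3, remainder 1983
2701 ÷ 1983 → quotient 1, remainder 718
1983 ÷ 718 → quotient 2, remainder 547
718 ÷ 547 → quotient 1, remainder 171
547 ÷ 171 → quotient 3, remainder 34
171 ÷ 34 → quotient 5, remainder 1
34 ÷ 1 → quotient 34, remainder 0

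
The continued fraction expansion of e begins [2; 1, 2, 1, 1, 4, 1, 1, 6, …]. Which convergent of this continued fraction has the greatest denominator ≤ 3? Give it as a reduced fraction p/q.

8/3

a_0 = 2: 2/1  (≤ bound)
a_1 = 1: 3/1  (≤ bound)
a_2 = 2: 8/3  (≤ bound)
a_3 = 1: 11/4  (> 3, stop)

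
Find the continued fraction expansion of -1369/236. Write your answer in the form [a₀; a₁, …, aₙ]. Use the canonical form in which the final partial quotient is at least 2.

-1369 ÷ 236 → quotient -6, remainder 47
236 ÷ 47 → quotient 5, remainder 1
47 ÷ 1 → quotient 47, remainder 0

[-6; 5, 47]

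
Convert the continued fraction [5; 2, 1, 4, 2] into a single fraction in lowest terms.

166/31

a_0 = 5: 5/1
a_1 = 2: 11/2
a_2 = 1: 16/3
a_3 = 4: 75/14
a_4 = 2: 166/31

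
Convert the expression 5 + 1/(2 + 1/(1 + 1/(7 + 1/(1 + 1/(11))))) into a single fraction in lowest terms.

a_0 = 5: 5/1
a_1 = 2: 11/2
a_2 = 1: 16/3
a_3 = 7: 123/23
a_4 = 1: 139/26
a_5 = 11: 1652/309

1652/309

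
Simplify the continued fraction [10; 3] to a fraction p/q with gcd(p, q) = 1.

Start with 3.
10 + 1/(3/1) = 10 + 1/3 = 31/3

31/3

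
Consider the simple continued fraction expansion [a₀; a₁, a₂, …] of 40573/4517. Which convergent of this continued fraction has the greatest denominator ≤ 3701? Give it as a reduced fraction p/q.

a_0 = 8: 8/1  (≤ bound)
a_1 = 1: 9/1  (≤ bound)
a_2 = 55: 503/56  (≤ bound)
a_3 = 2: 1015/113  (≤ bound)
a_4 = 6: 6593/734  (≤ bound)
a_5 = 6: 40573/4517  (> 3701, stop)

6593/734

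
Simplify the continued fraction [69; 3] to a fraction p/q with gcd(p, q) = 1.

a_0 = 69: 69/1
a_1 = 3: 208/3

208/3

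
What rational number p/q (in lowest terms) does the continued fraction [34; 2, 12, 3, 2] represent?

Use the convergent recurrence hₖ = aₖ·hₖ₋₁ + hₖ₋₂ (and likewise for the denominators kₖ):
a_0 = 34: 34/1
a_1 = 2: 69/2
a_2 = 12: 862/25
a_3 = 3: 2655/77
a_4 = 2: 6172/179

6172/179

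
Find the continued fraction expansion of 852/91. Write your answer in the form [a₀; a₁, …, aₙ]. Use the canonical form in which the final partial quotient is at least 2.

Apply division with remainder until the remainder is 0:
852 ÷ 91 → quotient 9, remainder 33
91 ÷ 33 → quotient 2, remainder 25
33 ÷ 25 → quotient 1, remainder 8
25 ÷ 8 → quotient 3, remainder 1
8 ÷ 1 → quotient 8, remainder 0

[9; 2, 1, 3, 8]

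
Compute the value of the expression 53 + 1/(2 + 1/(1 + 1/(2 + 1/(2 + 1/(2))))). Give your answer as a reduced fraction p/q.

2455/46

a_0 = 53: 53/1
a_1 = 2: 107/2
a_2 = 1: 160/3
a_3 = 2: 427/8
a_4 = 2: 1014/19
a_5 = 2: 2455/46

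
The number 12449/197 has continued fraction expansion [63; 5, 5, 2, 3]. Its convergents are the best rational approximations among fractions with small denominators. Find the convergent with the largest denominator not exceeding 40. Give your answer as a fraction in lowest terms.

List convergents until the denominator exceeds the bound:
a_0 = 63: 63/1  (≤ bound)
a_1 = 5: 316/5  (≤ bound)
a_2 = 5: 1643/26  (≤ bound)
a_3 = 2: 3602/57  (> 40, stop)

1643/26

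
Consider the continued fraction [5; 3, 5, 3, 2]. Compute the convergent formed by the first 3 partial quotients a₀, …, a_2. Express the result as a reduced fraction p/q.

a_0 = 5: 5/1
a_1 = 3: 16/3
a_2 = 5: 85/16

85/16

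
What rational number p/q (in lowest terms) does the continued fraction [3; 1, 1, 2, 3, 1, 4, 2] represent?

Compute successive convergents:
a_0 = 3: 3/1
a_1 = 1: 4/1
a_2 = 1: 7/2
a_3 = 2: 18/5
a_4 = 3: 61/17
a_5 = 1: 79/22
a_6 = 4: 377/105
a_7 = 2: 833/232

833/232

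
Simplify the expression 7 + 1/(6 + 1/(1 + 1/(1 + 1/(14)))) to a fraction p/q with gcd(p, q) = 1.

1352/189

a_0 = 7: 7/1
a_1 = 6: 43/6
a_2 = 1: 50/7
a_3 = 1: 93/13
a_4 = 14: 1352/189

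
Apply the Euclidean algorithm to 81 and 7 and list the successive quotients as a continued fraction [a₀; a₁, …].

[11; 1, 1, 3]

81 ÷ 7 → quotient 11, remainder 4
7 ÷ 4 → quotient 1, remainder 3
4 ÷ 3 → quotient 1, remainder 1
3 ÷ 1 → quotient 3, remainder 0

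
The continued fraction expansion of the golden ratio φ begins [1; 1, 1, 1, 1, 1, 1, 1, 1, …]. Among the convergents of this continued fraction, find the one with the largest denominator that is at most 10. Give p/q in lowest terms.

13/8

List convergents until the denominator exceeds the bound:
a_0 = 1: 1/1  (≤ bound)
a_1 = 1: 2/1  (≤ bound)
a_2 = 1: 3/2  (≤ bound)
a_3 = 1: 5/3  (≤ bound)
a_4 = 1: 8/5  (≤ bound)
a_5 = 1: 13/8  (≤ bound)
a_6 = 1: 21/13  (> 10, stop)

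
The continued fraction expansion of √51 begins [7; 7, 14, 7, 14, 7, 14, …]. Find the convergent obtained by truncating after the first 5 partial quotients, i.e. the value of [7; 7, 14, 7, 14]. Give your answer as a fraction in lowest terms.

Compute successive convergents:
a_0 = 7: 7/1
a_1 = 7: 50/7
a_2 = 14: 707/99
a_3 = 7: 4999/700
a_4 = 14: 70693/9899

70693/9899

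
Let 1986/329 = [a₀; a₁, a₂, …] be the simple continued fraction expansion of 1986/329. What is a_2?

2

1986 = 6·329 + 12, so a_0 = 6
329 = 27·12 + 5, so a_1 = 27
12 = 2·5 + 2, so a_2 = 2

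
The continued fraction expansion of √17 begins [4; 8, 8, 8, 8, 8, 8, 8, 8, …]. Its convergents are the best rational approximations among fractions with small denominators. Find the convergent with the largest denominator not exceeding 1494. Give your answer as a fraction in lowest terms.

2177/528

List convergents until the denominator exceeds the bound:
a_0 = 4: 4/1  (≤ bound)
a_1 = 8: 33/8  (≤ bound)
a_2 = 8: 268/65  (≤ bound)
a_3 = 8: 2177/528  (≤ bound)
a_4 = 8: 17684/4289  (> 1494, stop)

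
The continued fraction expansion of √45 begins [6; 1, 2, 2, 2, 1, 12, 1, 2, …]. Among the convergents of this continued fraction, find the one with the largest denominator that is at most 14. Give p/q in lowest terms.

47/7

List convergents until the denominator exceeds the bound:
a_0 = 6: 6/1  (≤ bound)
a_1 = 1: 7/1  (≤ bound)
a_2 = 2: 20/3  (≤ bound)
a_3 = 2: 47/7  (≤ bound)
a_4 = 2: 114/17  (> 14, stop)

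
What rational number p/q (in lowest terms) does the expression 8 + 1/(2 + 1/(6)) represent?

a_0 = 8: 8/1
a_1 = 2: 17/2
a_2 = 6: 110/13

110/13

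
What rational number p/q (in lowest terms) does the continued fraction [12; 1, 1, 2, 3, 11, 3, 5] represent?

39742/3157

Collapse the nested fraction from the inside out:
Start with 5.
3 + 1/(5/1) = 3 + 1/5 = 16/5
11 + 1/(16/5) = 11 + 5/16 = 181/16
3 + 1/(181/16) = 3 + 16/181 = 559/181
2 + 1/(559/181) = 2 + 181/559 = 1299/559
1 + 1/(1299/559) = 1 + 559/1299 = 1858/1299
1 + 1/(1858/1299) = 1 + 1299/1858 = 3157/1858
12 + 1/(3157/1858) = 12 + 1858/3157 = 39742/3157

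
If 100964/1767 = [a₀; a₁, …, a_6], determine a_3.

1

Run the Euclidean algorithm, recording each quotient:
100964 ÷ 1767 → quotient 57, remainder 245
1767 ÷ 245 → quotient 7, remainder 52
245 ÷ 52 → quotient 4, remainder 37
52 ÷ 37 → quotient 1, remainder 15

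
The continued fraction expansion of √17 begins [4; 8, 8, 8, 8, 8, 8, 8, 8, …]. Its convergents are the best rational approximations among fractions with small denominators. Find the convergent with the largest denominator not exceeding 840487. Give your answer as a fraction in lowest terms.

1166876/283009

a_0 = 4: 4/1  (≤ bound)
a_1 = 8: 33/8  (≤ bound)
a_2 = 8: 268/65  (≤ bound)
a_3 = 8: 2177/528  (≤ bound)
a_4 = 8: 17684/4289  (≤ bound)
a_5 = 8: 143649/34840  (≤ bound)
a_6 = 8: 1166876/283009  (≤ bound)
a_7 = 8: 9478657/2298912  (> 840487, stop)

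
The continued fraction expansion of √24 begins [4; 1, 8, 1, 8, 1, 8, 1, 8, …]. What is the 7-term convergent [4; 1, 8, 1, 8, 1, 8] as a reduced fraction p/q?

4316/881

Use the convergent recurrence hₖ = aₖ·hₖ₋₁ + hₖ₋₂ (and likewise for the denominators kₖ):
a_0 = 4: 4/1
a_1 = 1: 5/1
a_2 = 8: 44/9
a_3 = 1: 49/10
a_4 = 8: 436/89
a_5 = 1: 485/99
a_6 = 8: 4316/881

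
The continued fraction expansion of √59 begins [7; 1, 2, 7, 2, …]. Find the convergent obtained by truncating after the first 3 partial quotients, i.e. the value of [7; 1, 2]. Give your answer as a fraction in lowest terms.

Compute successive convergents:
a_0 = 7: 7/1
a_1 = 1: 8/1
a_2 = 2: 23/3

23/3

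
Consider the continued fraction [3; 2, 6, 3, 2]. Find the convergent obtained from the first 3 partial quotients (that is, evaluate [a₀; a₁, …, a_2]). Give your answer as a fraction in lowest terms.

45/13

a_0 = 3: 3/1
a_1 = 2: 7/2
a_2 = 6: 45/13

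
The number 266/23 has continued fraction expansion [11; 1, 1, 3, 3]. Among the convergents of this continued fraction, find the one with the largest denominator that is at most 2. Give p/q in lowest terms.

List convergents until the denominator exceeds the bound:
a_0 = 11: 11/1  (≤ bound)
a_1 = 1: 12/1  (≤ bound)
a_2 = 1: 23/2  (≤ bound)
a_3 = 3: 81/7  (> 2, stop)

23/2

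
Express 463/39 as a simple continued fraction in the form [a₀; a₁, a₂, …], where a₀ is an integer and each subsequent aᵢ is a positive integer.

[11; 1, 6, 1, 4]

463 ÷ 39 → quotient 11, remainder 34
39 ÷ 34 → quotient 1, remainder 5
34 ÷ 5 → quotient 6, remainder 4
5 ÷ 4 → quotient 1, remainder 1
4 ÷ 1 → quotient 4, remainder 0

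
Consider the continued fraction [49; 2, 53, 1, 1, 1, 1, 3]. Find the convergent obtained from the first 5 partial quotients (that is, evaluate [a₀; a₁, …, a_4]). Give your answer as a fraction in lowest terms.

a_0 = 49: 49/1
a_1 = 2: 99/2
a_2 = 53: 5296/107
a_3 = 1: 5395/109
a_4 = 1: 10691/216

10691/216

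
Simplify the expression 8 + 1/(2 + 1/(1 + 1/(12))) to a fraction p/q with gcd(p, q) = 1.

317/38

Compute successive convergents:
a_0 = 8: 8/1
a_1 = 2: 17/2
a_2 = 1: 25/3
a_3 = 12: 317/38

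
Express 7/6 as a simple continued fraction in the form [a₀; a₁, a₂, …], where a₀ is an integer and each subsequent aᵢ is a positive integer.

7 ÷ 6 → quotient 1, remainder 1
6 ÷ 1 → quotient 6, remainder 0

[1; 6]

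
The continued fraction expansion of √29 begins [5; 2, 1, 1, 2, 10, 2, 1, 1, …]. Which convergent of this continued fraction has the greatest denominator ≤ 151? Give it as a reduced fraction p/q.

727/135

List convergents until the denominator exceeds the bound:
a_0 = 5: 5/1  (≤ bound)
a_1 = 2: 11/2  (≤ bound)
a_2 = 1: 16/3  (≤ bound)
a_3 = 1: 27/5  (≤ bound)
a_4 = 2: 70/13  (≤ bound)
a_5 = 10: 727/135  (≤ bound)
a_6 = 2: 1524/283  (> 151, stop)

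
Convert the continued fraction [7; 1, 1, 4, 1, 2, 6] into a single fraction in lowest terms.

Work from the innermost term outward:
Start with 6.
2 + 1/(6/1) = 2 + 1/6 = 13/6
1 + 1/(13/6) = 1 + 6/13 = 19/13
4 + 1/(19/13) = 4 + 13/19 = 89/19
1 + 1/(89/19) = 1 + 19/89 = 108/89
1 + 1/(108/89) = 1 + 89/108 = 197/108
7 + 1/(197/108) = 7 + 108/197 = 1487/197

1487/197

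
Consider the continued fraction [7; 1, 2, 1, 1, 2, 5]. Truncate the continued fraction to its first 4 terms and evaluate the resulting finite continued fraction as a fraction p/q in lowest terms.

31/4

Collapse the nested fraction from the inside out:
Start with 1.
2 + 1/(1/1) = 2 + 1/1 = 3/1
1 + 1/(3/1) = 1 + 1/3 = 4/3
7 + 1/(4/3) = 7 + 3/4 = 31/4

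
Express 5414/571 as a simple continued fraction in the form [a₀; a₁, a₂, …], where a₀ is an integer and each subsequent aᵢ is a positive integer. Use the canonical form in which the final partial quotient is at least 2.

⌊5414/571⌋ = 9, remainder 275
⌊571/275⌋ = 2, remainder 21
⌊275/21⌋ = 13, remainder 2
⌊21/2⌋ = 10, remainder 1
⌊2/1⌋ = 2, remainder 0

[9; 2, 13, 10, 2]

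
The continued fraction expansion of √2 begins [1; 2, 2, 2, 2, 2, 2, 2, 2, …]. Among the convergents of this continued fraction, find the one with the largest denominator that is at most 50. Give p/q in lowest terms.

a_0 = 1: 1/1  (≤ bound)
a_1 = 2: 3/2  (≤ bound)
a_2 = 2: 7/5  (≤ bound)
a_3 = 2: 17/12  (≤ bound)
a_4 = 2: 41/29  (≤ bound)
a_5 = 2: 99/70  (> 50, stop)

41/29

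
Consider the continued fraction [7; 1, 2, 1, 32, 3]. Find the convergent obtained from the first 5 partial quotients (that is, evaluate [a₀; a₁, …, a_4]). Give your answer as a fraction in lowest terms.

Collapse the nested fraction from the inside out:
Start with 32.
1 + 1/(32/1) = 1 + 1/32 = 33/32
2 + 1/(33/32) = 2 + 32/33 = 98/33
1 + 1/(98/33) = 1 + 33/98 = 131/98
7 + 1/(131/98) = 7 + 98/131 = 1015/131

1015/131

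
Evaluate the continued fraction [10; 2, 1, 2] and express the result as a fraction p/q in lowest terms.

83/8

a_0 = 10: 10/1
a_1 = 2: 21/2
a_2 = 1: 31/3
a_3 = 2: 83/8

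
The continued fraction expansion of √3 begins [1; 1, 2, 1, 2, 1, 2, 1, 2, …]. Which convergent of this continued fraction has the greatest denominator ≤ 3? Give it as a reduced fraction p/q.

5/3

a_0 = 1: 1/1  (≤ bound)
a_1 = 1: 2/1  (≤ bound)
a_2 = 2: 5/3  (≤ bound)
a_3 = 1: 7/4  (> 3, stop)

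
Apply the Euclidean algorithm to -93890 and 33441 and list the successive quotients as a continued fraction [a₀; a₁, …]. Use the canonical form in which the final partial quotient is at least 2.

[-3; 5, 5, 24, 13, 4]

⌊-93890/33441⌋ = -3, remainder 6433
⌊33441/6433⌋ = 5, remainder 1276
⌊6433/1276⌋ = 5, remainder 53
⌊1276/53⌋ = 24, remainder 4
⌊53/4⌋ = 13, remainder 1
⌊4/1⌋ = 4, remainder 0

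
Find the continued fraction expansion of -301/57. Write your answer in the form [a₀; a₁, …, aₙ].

[-6; 1, 2, 1, 1, 3, 2]

-301 ÷ 57 → quotient -6, remainder 41
57 ÷ 41 → quotient 1, remainder 16
41 ÷ 16 → quotient 2, remainder 9
16 ÷ 9 → quotient 1, remainder 7
9 ÷ 7 → quotient 1, remainder 2
7 ÷ 2 → quotient 3, remainder 1
2 ÷ 1 → quotient 2, remainder 0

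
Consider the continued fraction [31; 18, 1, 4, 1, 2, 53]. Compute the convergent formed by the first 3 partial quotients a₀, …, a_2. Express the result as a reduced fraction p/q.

a_0 = 31: 31/1
a_1 = 18: 559/18
a_2 = 1: 590/19

590/19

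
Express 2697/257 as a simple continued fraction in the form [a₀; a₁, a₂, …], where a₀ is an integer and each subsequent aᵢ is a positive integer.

[10; 2, 42, 3]

2697 = 10·257 + 127, so a_0 = 10
257 = 2·127 + 3, so a_1 = 2
127 = 42·3 + 1, so a_2 = 42
3 = 3·1 + 0, so a_3 = 3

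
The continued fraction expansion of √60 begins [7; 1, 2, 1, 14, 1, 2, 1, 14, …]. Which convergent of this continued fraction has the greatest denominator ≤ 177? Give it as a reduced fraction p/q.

488/63

a_0 = 7: 7/1  (≤ bound)
a_1 = 1: 8/1  (≤ bound)
a_2 = 2: 23/3  (≤ bound)
a_3 = 1: 31/4  (≤ bound)
a_4 = 14: 457/59  (≤ bound)
a_5 = 1: 488/63  (≤ bound)
a_6 = 2: 1433/185  (> 177, stop)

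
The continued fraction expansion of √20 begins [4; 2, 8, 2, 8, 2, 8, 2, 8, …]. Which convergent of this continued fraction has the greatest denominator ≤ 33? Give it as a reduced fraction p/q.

a_0 = 4: 4/1  (≤ bound)
a_1 = 2: 9/2  (≤ bound)
a_2 = 8: 76/17  (≤ bound)
a_3 = 2: 161/36  (> 33, stop)

76/17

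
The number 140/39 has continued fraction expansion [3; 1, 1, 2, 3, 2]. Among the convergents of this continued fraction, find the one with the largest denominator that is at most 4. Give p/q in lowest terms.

7/2

a_0 = 3: 3/1  (≤ bound)
a_1 = 1: 4/1  (≤ bound)
a_2 = 1: 7/2  (≤ bound)
a_3 = 2: 18/5  (> 4, stop)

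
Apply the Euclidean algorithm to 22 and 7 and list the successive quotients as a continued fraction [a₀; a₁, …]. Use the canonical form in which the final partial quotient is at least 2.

⌊22/7⌋ = 3, remainder 1
⌊7/1⌋ = 7, remainder 0

[3; 7]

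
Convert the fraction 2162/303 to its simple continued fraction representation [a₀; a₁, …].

[7; 7, 2, 1, 1, 3, 2]

Run the Euclidean algorithm, recording each quotient:
2162 = 7·303 + 41, so a_0 = 7
303 = 7·41 + 16, so a_1 = 7
41 = 2·16 + 9, so a_2 = 2
16 = 1·9 + 7, so a_3 = 1
9 = 1·7 + 2, so a_4 = 1
7 = 3·2 + 1, so a_5 = 3
2 = 2·1 + 0, so a_6 = 2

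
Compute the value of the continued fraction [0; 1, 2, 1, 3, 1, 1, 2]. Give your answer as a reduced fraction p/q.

64/87

Compute successive convergents:
a_0 = 0: 0/1
a_1 = 1: 1/1
a_2 = 2: 2/3
a_3 = 1: 3/4
a_4 = 3: 11/15
a_5 = 1: 14/19
a_6 = 1: 25/34
a_7 = 2: 64/87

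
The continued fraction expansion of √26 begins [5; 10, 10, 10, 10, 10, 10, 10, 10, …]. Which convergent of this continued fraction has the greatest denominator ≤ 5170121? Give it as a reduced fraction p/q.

5357035/1050601

a_0 = 5: 5/1  (≤ bound)
a_1 = 10: 51/10  (≤ bound)
a_2 = 10: 515/101  (≤ bound)
a_3 = 10: 5201/1020  (≤ bound)
a_4 = 10: 52525/10301  (≤ bound)
a_5 = 10: 530451/104030  (≤ bound)
a_6 = 10: 5357035/1050601  (≤ bound)
a_7 = 10: 54100801/10610040  (> 5170121, stop)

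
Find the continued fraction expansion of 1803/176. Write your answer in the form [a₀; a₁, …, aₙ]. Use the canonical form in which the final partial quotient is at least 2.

1803 = 10·176 + 43, so a_0 = 10
176 = 4·43 + 4, so a_1 = 4
43 = 10·4 + 3, so a_2 = 10
4 = 1·3 + 1, so a_3 = 1
3 = 3·1 + 0, so a_4 = 3

[10; 4, 10, 1, 3]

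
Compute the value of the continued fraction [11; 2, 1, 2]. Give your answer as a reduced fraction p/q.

91/8

Use the convergent recurrence hₖ = aₖ·hₖ₋₁ + hₖ₋₂ (and likewise for the denominators kₖ):
a_0 = 11: 11/1
a_1 = 2: 23/2
a_2 = 1: 34/3
a_3 = 2: 91/8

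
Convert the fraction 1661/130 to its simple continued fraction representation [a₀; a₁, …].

[12; 1, 3, 2, 14]

Apply division with remainder until the remainder is 0:
⌊1661/130⌋ = 12, remainder 101
⌊130/101⌋ = 1, remainder 29
⌊101/29⌋ = 3, remainder 14
⌊29/14⌋ = 2, remainder 1
⌊14/1⌋ = 14, remainder 0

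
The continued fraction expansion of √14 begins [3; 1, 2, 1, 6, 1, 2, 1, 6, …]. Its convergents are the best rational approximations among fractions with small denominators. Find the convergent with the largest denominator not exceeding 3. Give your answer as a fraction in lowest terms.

11/3

a_0 = 3: 3/1  (≤ bound)
a_1 = 1: 4/1  (≤ bound)
a_2 = 2: 11/3  (≤ bound)
a_3 = 1: 15/4  (> 3, stop)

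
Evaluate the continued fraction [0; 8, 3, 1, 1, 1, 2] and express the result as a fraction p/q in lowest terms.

Start with 2.
1 + 1/(2/1) = 1 + 1/2 = 3/2
1 + 1/(3/2) = 1 + 2/3 = 5/3
1 + 1/(5/3) = 1 + 3/5 = 8/5
3 + 1/(8/5) = 3 + 5/8 = 29/8
8 + 1/(29/8) = 8 + 8/29 = 240/29
0 + 1/(240/29) = 0 + 29/240 = 29/240

29/240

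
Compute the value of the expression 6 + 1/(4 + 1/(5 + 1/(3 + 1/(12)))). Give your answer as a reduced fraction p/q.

Compute successive convergents:
a_0 = 6: 6/1
a_1 = 4: 25/4
a_2 = 5: 131/21
a_3 = 3: 418/67
a_4 = 12: 5147/825

5147/825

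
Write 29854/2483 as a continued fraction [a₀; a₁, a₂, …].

[12; 42, 1, 4, 3, 1, 2]

29854 ÷ 2483 → quotient 12, remainder 58
2483 ÷ 58 → quotient 42, remainder 47
58 ÷ 47 → quotient 1, remainder 11
47 ÷ 11 → quotient 4, remainder 3
11 ÷ 3 → quotient 3, remainder 2
3 ÷ 2 → quotient 1, remainder 1
2 ÷ 1 → quotient 2, remainder 0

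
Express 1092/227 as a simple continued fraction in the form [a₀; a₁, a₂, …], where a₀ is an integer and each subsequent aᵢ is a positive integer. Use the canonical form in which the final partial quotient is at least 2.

[4; 1, 4, 3, 1, 1, 2, 2]

1092 ÷ 227 → quotient 4, remainder 184
227 ÷ 184 → quotient 1, remainder 43
184 ÷ 43 → quotient 4, remainder 12
43 ÷ 12 → quotient 3, remainder 7
12 ÷ 7 → quotient 1, remainder 5
7 ÷ 5 → quotient 1, remainder 2
5 ÷ 2 → quotient 2, remainder 1
2 ÷ 1 → quotient 2, remainder 0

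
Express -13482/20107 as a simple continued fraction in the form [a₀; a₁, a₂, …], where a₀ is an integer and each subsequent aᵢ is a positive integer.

[-1; 3, 28, 1, 1, 3, 1, 25]

Run the Euclidean algorithm, recording each quotient:
-13482 ÷ 20107 → quotient -1, remainder 6625
20107 ÷ 6625 → quotient 3, remainder 232
6625 ÷ 232 → quotient 28, remainder 129
232 ÷ 129 → quotient 1, remainder 103
129 ÷ 103 → quotient 1, remainder 26
103 ÷ 26 → quotient 3, remainder 25
26 ÷ 25 → quotient 1, remainder 1
25 ÷ 1 → quotient 25, remainder 0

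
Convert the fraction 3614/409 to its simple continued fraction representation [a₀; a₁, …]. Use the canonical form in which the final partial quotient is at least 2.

3614 = 8·409 + 342, so a_0 = 8
409 = 1·342 + 67, so a_1 = 1
342 = 5·67 + 7, so a_2 = 5
67 = 9·7 + 4, so a_3 = 9
7 = 1·4 + 3, so a_4 = 1
4 = 1·3 + 1, so a_5 = 1
3 = 3·1 + 0, so a_6 = 3

[8; 1, 5, 9, 1, 1, 3]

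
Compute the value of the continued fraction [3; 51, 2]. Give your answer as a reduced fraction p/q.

311/103

a_0 = 3: 3/1
a_1 = 51: 154/51
a_2 = 2: 311/103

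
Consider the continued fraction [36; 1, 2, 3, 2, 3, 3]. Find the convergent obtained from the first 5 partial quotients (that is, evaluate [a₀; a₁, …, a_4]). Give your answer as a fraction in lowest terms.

844/23

Compute successive convergents:
a_0 = 36: 36/1
a_1 = 1: 37/1
a_2 = 2: 110/3
a_3 = 3: 367/10
a_4 = 2: 844/23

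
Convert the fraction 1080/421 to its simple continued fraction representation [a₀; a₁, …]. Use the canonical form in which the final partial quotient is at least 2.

Apply division with remainder until the remainder is 0:
⌊1080/421⌋ = 2, remainder 238
⌊421/238⌋ = 1, remainder 183
⌊238/183⌋ = 1, remainder 55
⌊183/55⌋ = 3, remainder 18
⌊55/18⌋ = 3, remainder 1
⌊18/1⌋ = 18, remainder 0

[2; 1, 1, 3, 3, 18]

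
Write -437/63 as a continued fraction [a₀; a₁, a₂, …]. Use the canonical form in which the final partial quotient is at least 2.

[-7; 15, 1, 3]

-437 = -7·63 + 4, so a_0 = -7
63 = 15·4 + 3, so a_1 = 15
4 = 1·3 + 1, so a_2 = 1
3 = 3·1 + 0, so a_3 = 3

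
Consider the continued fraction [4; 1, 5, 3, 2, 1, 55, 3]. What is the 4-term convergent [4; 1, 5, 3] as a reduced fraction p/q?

Build up convergents one term at a time:
a_0 = 4: 4/1
a_1 = 1: 5/1
a_2 = 5: 29/6
a_3 = 3: 92/19

92/19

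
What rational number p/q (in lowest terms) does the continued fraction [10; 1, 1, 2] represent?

53/5

a_0 = 10: 10/1
a_1 = 1: 11/1
a_2 = 1: 21/2
a_3 = 2: 53/5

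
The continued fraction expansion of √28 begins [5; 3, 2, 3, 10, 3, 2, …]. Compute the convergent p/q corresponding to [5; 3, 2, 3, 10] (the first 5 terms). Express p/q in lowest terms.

Work from the innermost term outward:
Start with 10.
3 + 1/(10/1) = 3 + 1/10 = 31/10
2 + 1/(31/10) = 2 + 10/31 = 72/31
3 + 1/(72/31) = 3 + 31/72 = 247/72
5 + 1/(247/72) = 5 + 72/247 = 1307/247

1307/247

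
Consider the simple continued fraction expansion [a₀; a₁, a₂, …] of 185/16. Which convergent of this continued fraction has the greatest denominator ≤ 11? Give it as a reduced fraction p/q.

a_0 = 11: 11/1  (≤ bound)
a_1 = 1: 12/1  (≤ bound)
a_2 = 1: 23/2  (≤ bound)
a_3 = 3: 81/7  (≤ bound)
a_4 = 2: 185/16  (> 11, stop)

81/7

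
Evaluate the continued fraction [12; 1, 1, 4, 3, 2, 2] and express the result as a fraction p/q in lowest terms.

2046/163

Use the convergent recurrence hₖ = aₖ·hₖ₋₁ + hₖ₋₂ (and likewise for the denominators kₖ):
a_0 = 12: 12/1
a_1 = 1: 13/1
a_2 = 1: 25/2
a_3 = 4: 113/9
a_4 = 3: 364/29
a_5 = 2: 841/67
a_6 = 2: 2046/163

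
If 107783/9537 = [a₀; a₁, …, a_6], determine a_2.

⌊107783/9537⌋ = 11, remainder 2876
⌊9537/2876⌋ = 3, remainder 909
⌊2876/909⌋ = 3, remainder 149

3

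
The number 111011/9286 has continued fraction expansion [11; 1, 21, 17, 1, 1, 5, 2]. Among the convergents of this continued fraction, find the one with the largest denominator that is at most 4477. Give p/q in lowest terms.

a_0 = 11: 11/1  (≤ bound)
a_1 = 1: 12/1  (≤ bound)
a_2 = 21: 263/22  (≤ bound)
a_3 = 17: 4483/375  (≤ bound)
a_4 = 1: 4746/397  (≤ bound)
a_5 = 1: 9229/772  (≤ bound)
a_6 = 5: 50891/4257  (≤ bound)
a_7 = 2: 111011/9286  (> 4477, stop)

50891/4257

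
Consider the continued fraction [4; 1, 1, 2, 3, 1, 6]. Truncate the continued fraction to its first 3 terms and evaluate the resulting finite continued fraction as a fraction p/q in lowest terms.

a_0 = 4: 4/1
a_1 = 1: 5/1
a_2 = 1: 9/2

9/2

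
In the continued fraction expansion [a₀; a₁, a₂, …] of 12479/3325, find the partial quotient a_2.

⌊12479/3325⌋ = 3, remainder 2504
⌊3325/2504⌋ = 1, remainder 821
⌊2504/821⌋ = 3, remainder 41

3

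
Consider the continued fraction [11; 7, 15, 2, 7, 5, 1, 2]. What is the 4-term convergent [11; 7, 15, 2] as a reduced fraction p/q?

2440/219

Starting at the tail and folding back:
Start with 2.
15 + 1/(2/1) = 15 + 1/2 = 31/2
7 + 1/(31/2) = 7 + 2/31 = 219/31
11 + 1/(219/31) = 11 + 31/219 = 2440/219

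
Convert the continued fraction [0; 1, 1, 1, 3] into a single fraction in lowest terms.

7/11

a_0 = 0: 0/1
a_1 = 1: 1/1
a_2 = 1: 1/2
a_3 = 1: 2/3
a_4 = 3: 7/11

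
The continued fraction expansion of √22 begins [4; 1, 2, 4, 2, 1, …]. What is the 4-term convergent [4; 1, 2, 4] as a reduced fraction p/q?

61/13

Start with 4.
2 + 1/(4/1) = 2 + 1/4 = 9/4
1 + 1/(9/4) = 1 + 4/9 = 13/9
4 + 1/(13/9) = 4 + 9/13 = 61/13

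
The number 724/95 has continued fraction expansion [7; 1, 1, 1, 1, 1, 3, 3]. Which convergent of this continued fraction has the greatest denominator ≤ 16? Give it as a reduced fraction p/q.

List convergents until the denominator exceeds the bound:
a_0 = 7: 7/1  (≤ bound)
a_1 = 1: 8/1  (≤ bound)
a_2 = 1: 15/2  (≤ bound)
a_3 = 1: 23/3  (≤ bound)
a_4 = 1: 38/5  (≤ bound)
a_5 = 1: 61/8  (≤ bound)
a_6 = 3: 221/29  (> 16, stop)

61/8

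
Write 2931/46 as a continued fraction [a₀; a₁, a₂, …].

[63; 1, 2, 1, 1, 6]

2931 ÷ 46 → quotient 63, remainder 33
46 ÷ 33 → quotient 1, remainder 13
33 ÷ 13 → quotient 2, remainder 7
13 ÷ 7 → quotient 1, remainder 6
7 ÷ 6 → quotient 1, remainder 1
6 ÷ 1 → quotient 6, remainder 0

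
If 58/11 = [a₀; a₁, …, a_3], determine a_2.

⌊58/11⌋ = 5, remainder 3
⌊11/3⌋ = 3, remainder 2
⌊3/2⌋ = 1, remainder 1

1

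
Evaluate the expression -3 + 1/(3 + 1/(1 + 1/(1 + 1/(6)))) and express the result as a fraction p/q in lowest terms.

Build up convergents one term at a time:
a_0 = -3: -3/1
a_1 = 3: -8/3
a_2 = 1: -11/4
a_3 = 1: -19/7
a_4 = 6: -125/46

-125/46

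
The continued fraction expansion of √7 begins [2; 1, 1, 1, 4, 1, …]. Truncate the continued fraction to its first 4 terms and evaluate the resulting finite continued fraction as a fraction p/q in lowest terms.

Start with 1.
1 + 1/(1/1) = 1 + 1/1 = 2/1
1 + 1/(2/1) = 1 + 1/2 = 3/2
2 + 1/(3/2) = 2 + 2/3 = 8/3

8/3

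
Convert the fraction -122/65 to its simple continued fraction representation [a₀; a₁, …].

[-2; 8, 8]

Apply division with remainder until the remainder is 0:
-122 ÷ 65 → quotient -2, remainder 8
65 ÷ 8 → quotient 8, remainder 1
8 ÷ 1 → quotient 8, remainder 0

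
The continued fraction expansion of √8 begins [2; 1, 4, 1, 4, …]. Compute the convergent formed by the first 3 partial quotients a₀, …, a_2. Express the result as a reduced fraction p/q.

14/5

Compute successive convergents:
a_0 = 2: 2/1
a_1 = 1: 3/1
a_2 = 4: 14/5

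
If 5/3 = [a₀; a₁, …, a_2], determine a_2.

5 ÷ 3 → quotient 1, remainder 2
3 ÷ 2 → quotient 1, remainder 1
2 ÷ 1 → quotient 2, remainder 0

2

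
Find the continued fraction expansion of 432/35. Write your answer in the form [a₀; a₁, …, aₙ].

432 = 12·35 + 12, so a_0 = 12
35 = 2·12 + 11, so a_1 = 2
12 = 1·11 + 1, so a_2 = 1
11 = 11·1 + 0, so a_3 = 11

[12; 2, 1, 11]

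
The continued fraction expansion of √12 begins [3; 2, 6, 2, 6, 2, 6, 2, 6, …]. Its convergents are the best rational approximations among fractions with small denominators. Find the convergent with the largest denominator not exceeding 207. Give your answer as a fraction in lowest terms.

627/181

a_0 = 3: 3/1  (≤ bound)
a_1 = 2: 7/2  (≤ bound)
a_2 = 6: 45/13  (≤ bound)
a_3 = 2: 97/28  (≤ bound)
a_4 = 6: 627/181  (≤ bound)
a_5 = 2: 1351/390  (> 207, stop)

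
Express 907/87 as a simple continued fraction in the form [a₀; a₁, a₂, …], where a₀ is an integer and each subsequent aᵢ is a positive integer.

[10; 2, 2, 1, 5, 2]

Run the Euclidean algorithm, recording each quotient:
907 = 10·87 + 37, so a_0 = 10
87 = 2·37 + 13, so a_1 = 2
37 = 2·13 + 11, so a_2 = 2
13 = 1·11 + 2, so a_3 = 1
11 = 5·2 + 1, so a_4 = 5
2 = 2·1 + 0, so a_5 = 2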